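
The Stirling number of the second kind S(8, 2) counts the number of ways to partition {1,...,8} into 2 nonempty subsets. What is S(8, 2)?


Using the explicit formula S(n,k) = (1/k!) sum_{j=0}^{k} (-1)^(k-j) C(k,j) j^n:
S(8, 2) = 127
Equivalently, S(n,k) is n! times the coefficient of x^n in the EGF (e^x - 1)^k / k!.

127


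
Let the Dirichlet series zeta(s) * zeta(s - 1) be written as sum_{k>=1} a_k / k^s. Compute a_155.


Convolution gives a_k = sum_{d | k} d * 1 = sum_{d | k} d = sigma(k), the sum of positive divisors of k.
For k = 155, the divisors are 1, 5, 31, 155, so
sigma(155) = 1 + 5 + 31 + 155 = 192.

192


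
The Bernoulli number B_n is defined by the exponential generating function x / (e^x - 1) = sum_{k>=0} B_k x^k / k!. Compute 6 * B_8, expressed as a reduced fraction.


Bernoulli numbers can also be computed recursively via B_0 = 1 and sum_{j=0}^{m} C(m+1, j) B_j = 0 for m >= 1. Odd-index Bernoulli numbers vanish for k >= 3.
Computing B_8 = -1/30, so 6 * B_8 = 6 * -1/30 = -1/5.

-1/5


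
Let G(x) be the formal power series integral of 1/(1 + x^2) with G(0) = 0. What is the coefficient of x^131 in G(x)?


1/(1 + x^2) = sum_{j>=0} (-1)^j x^(2j). Integrating termwise with G(0) = 0:
G(x) = sum_{j>=0} (-1)^j x^(2j+1) / (2j+1) = arctan(x).
Only odd powers are nonzero. For x^131 write 131 = 2*65 + 1, giving
(-1)^65 / 131 = -1/131 = -1/131.

-1/131


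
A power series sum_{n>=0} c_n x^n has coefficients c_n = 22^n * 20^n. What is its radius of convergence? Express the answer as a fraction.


By the root test (Cauchy-Hadamard), the radius is R = 1 / limsup_n |c_n|^(1/n).
Here |c_n|^(1/n) = (22^n * 20^n)^(1/n) = 22 * 20 = 440 for all n.
So R = 1/440 = 1/440.

1/440


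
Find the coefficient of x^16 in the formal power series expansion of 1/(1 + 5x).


Write 1/(1 + c x) = 1/(1 - (-c) x) and apply the geometric-series identity
1/(1 - y) = sum_{k>=0} y^k to get 1/(1 + c x) = sum_{k>=0} (-c)^k x^k.
So the coefficient of x^k is (-c)^k = (-1)^k * c^k.
Here c = 5 and k = 16:
(-5)^16 = 1 * 152587890625 = 152587890625

152587890625


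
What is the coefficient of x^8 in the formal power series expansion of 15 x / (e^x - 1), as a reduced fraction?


The exponential generating function for Bernoulli numbers is
x / (e^x - 1) = sum_{k>=0} B_k x^k / k!.
So the coefficient of x^8 in 15 x / (e^x - 1) is 15 B_8 / 8!.
Computing: B_8 = -1/30, 8! = 40320, giving
15 * -1/30 / 40320 = -1/80640.

-1/80640


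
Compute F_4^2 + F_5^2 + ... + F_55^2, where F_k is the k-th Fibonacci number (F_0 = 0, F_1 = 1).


There is a standard identity sum_{k=0}^{N} F_k^2 = F_N * F_{N+1} (proved inductively from the telescoping relation F_k^2 = F_k F_{k+1} - F_{k-1} F_k). Then
sum_{k=4}^{55} F_k^2 = F_55 F_56 - F_3 F_4.
Computing: F_55 = 139583862445, F_56 = 225851433717, F_3 = 2, F_4 = 3.
Sum = 139583862445 * 225851433717 - 2 * 3 = 31525215456959763058059.

31525215456959763058059


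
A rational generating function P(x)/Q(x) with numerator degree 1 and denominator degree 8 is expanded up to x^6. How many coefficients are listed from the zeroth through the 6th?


Expanding up to x^6 gives the coefficients for x^0, x^1, ..., x^6.
That is 6 + 1 = 7 coefficients in total.

7


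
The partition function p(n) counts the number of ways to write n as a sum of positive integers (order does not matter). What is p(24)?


Using the generating function prod_{k>=1} 1/(1-x^k), we compute p(24).
By dynamic programming over parts 1 through 24:
p(24) = 1575

1575


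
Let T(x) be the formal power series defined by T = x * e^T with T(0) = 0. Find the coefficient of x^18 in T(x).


Apply the Lagrange inversion formula: if T = x * phi(T) with phi(t) = e^t, then
[x^n] T = (1/n) [t^(n-1)] phi(t)^n = (1/n) [t^(n-1)] e^(n t) = (1/n) * n^(n-1) / (n-1)! = n^(n-1) / n!.
When c = 1 this is the Cayley count of rooted labeled trees on n vertices, divided by n!.
For n = 18: 18^17 / 18! = 2185911559738696531968/6402373705728000 = 5083731656658/14889875.

5083731656658/14889875


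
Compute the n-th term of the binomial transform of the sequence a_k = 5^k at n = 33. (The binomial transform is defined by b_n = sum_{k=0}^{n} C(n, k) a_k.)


With a_k = 5^k, b_n = sum_{k=0}^{n} C(n, k) 5^k = (1 + 5)^n by the binomial theorem.
For n = 33: (1 + 5)^33 = 6^33 = 47751966659678405306351616.

47751966659678405306351616


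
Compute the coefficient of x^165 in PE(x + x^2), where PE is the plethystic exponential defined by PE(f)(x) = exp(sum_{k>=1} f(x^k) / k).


With f(x) = x + x^2, the exponent is sum_{k>=1} (x^k + x^(2k)) / k = -ln(1 - x) - ln(1 - x^2). Exponentiating:
PE(x + x^2) = 1 / ((1 - x)(1 - x^2)).
This is the generating function for partitions of n into parts of size 1 or 2. The number of 2's can be any j in 0..82, and the rest are 1's, so
[x^165] = floor(165/2) + 1 = 83.

83


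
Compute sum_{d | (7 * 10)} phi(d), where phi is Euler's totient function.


First, 7 * 10 = 70. One classical identity is sum_{d | n} phi(d) = n (each k in [1, n] has a unique gcd with n, and among the k's with gcd(k, n) = n/d there are phi(d) of them). So the sum equals 70. We also verify directly:
Divisors of 70: 1, 2, 5, 7, 10, 14, 35, 70.
phi values: 1, 1, 4, 6, 4, 6, 24, 24.
Sum = 70.

70


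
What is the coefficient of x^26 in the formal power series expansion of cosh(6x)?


The Maclaurin series is cosh(t) = sum_{m>=0} t^(2m) / (2m)!, so substituting t = 6x, only even powers of x are nonzero, with coefficient of x^(2m) equal to 6^(2m) / (2m)!.
For x^26 the coefficient is 6^26/26! = 170581728179578208256/403291461126605635584000000 = 344373768/814172781296875.

344373768/814172781296875


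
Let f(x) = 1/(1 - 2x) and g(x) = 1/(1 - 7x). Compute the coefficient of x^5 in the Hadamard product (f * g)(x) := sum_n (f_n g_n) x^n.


f has coefficients f_k = 2^k and g has coefficients g_k = 7^k, so the Hadamard product has coefficient (f*g)_k = 2^k * 7^k = 14^k.
For k = 5: 14^5 = 537824.

537824


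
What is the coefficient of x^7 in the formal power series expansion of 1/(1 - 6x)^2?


The general identity 1/(1 - c x)^r = sum_{k>=0} c^k C(k + r - 1, r - 1) x^k follows by substituting y = c x into 1/(1 - y)^r = sum_{k>=0} C(k + r - 1, r - 1) y^k.
For c = 6, r = 2, k = 7:
6^7 * C(8, 1) = 279936 * 8 = 2239488.

2239488


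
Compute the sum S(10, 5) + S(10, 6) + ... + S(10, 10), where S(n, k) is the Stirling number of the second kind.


By definition, S(n, k) counts partitions of an n-set into exactly k nonempty blocks.
Computing row n = 10 for k = 5..10:
S(10, k): 42525, 22827, 5880, 750, 45, 1
Sum = 72028.

72028


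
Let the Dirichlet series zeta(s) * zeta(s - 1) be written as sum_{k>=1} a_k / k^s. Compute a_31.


Convolution gives a_k = sum_{d | k} d * 1 = sum_{d | k} d = sigma(k), the sum of positive divisors of k.
For k = 31, the divisors are 1, 31, so
sigma(31) = 1 + 31 = 32.

32


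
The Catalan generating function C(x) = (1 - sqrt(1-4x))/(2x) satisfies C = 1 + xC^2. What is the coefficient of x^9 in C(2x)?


Substituting x -> 2x scales the n-th coefficient by 2^n, so [x^9] C(2x) = 2^9 * C_9.
C_9 = C(2*9, 9)/(10) = 48620/10 = 4862.
So 2^9 * 4862 = 512 * 4862 = 2489344.

2489344


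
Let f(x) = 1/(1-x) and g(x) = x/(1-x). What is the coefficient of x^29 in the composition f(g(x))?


First simplify the composition: f(g(x)) = 1/(1 - x/(1-x)) = (1-x)/((1-x) - x) = (1-x)/(1-2x).
Now extract the coefficient. Write (1-x)/(1-2x) = 1/(1-2x) - x/(1-2x).
The coefficient of x^n in 1/(1-2x) is 2^n, and in x/(1-2x) is 2^(n-1) (for n >= 1).
So the coefficient of x^29 is 2^29 - 2^28 = 536870912 - 268435456 = 268435456.

268435456


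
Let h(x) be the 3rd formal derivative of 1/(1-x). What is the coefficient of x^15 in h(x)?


Differentiating 3 times: d^3/dx^3 [1/(1-x)] = 3!/(1-x)^4.
The expansion 1/(1-x)^4 = sum_{k>=0} C(k+3, 3) x^k, so the coefficient of x^n in 3!/(1-x)^4 is 3! * C(n+3, 3).
For n = 15: 6 * C(18, 3) = 6 * 816 = 4896

4896


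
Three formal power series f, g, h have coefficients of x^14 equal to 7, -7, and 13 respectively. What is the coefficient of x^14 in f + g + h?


Series addition is componentwise:
7 + -7 + 13
= 13

13


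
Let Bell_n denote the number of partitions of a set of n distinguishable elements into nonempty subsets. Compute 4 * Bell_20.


Bell_20 can be computed from the Bell triangle or from Dobinski's identity Bell_n = (1/e) * sum_{k>=0} k^n / k!.
Computing Bell_20 = 51724158235372.
Then 4 * 51724158235372 = 206896632941488.

206896632941488


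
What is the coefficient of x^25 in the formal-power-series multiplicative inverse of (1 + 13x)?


The inverse is 1/(1 + 13x). Apply the geometric identity 1/(1 - y) = sum_{k>=0} y^k with y = -13x:
1/(1 + 13x) = sum_{k>=0} (-13)^k x^k.
So the coefficient of x^25 is (-13)^25 = -7056410014866816666030739693.

-7056410014866816666030739693


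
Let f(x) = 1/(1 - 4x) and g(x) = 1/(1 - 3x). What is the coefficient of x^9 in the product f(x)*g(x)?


The coefficient of x^n in f*g is the Cauchy product: sum_{k=0}^{n} a^k * b^(n-k).
With a=4, b=3, n=9:
sum_{k=0}^{9} 4^k * 3^(9-k)
= 989527

989527


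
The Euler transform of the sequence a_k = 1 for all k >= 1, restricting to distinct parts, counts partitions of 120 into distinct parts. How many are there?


Partitions of 120 into distinct parts can be computed via generating function.
Product (1+x)(1+x^2)(1+x^3)...
The coefficient of x^120 = 2194432

2194432


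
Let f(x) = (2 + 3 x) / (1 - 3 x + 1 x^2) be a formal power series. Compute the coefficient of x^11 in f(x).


Write f(x) = sum_{k>=0} a_k x^k. Multiplying both sides by 1 - 3 x + 1 x^2 gives
(1 - 3 x + 1 x^2) sum_{k>=0} a_k x^k = 2 + 3 x.
Matching coefficients:
 x^0: a_0 = 2
 x^1: a_1 - 3 a_0 = 3  =>  a_1 = 3*2 + 3 = 9
 x^k (k >= 2): a_k = 3 a_{k-1} - 1 a_{k-2}.
Iterating: a_2 = 25, a_3 = 66, a_4 = 173, a_5 = 453, a_6 = 1186, a_7 = 3105, a_8 = 8129, a_9 = 21282, a_10 = 55717, a_11 = 145869.
So the coefficient of x^11 is 145869.

145869


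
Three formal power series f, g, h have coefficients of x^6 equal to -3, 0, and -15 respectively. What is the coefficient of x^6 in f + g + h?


Series addition is componentwise:
-3 + 0 + -15
= -18

-18


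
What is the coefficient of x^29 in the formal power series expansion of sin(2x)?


The Maclaurin series is sin(t) = sum_{k>=0} (-1)^k t^(2k+1) / (2k+1)!, so substituting t = 2x, only odd powers of x are nonzero, with coefficient of x^(2k+1) equal to (-1)^k 2^(2k+1) / (2k+1)!.
Write 29 = 2*14 + 1, giving the coefficient (-1)^14 * 2^29 / 29! = 536870912/8841761993739701954543616000000 = 16/263505041412702261046875.

16/263505041412702261046875


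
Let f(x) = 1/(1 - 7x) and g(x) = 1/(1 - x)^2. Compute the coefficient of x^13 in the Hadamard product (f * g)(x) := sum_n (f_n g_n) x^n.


f has coefficients f_k = 7^k. For g = 1/(1 - x)^2 the coefficient is g_k = C(k + 1, 1) = k + 1. The Hadamard coefficient is (f * g)_k = 7^k * (k + 1).
For k = 13: 7^13 * 14 = 96889010407 * 14 = 1356446145698.

1356446145698


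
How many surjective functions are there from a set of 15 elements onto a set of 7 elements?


By inclusion-exclusion on which target elements are missed, the number of surjections from an n-set onto a k-set is
surj(n, k) = sum_{j=0}^{k} (-1)^j C(k, j) (k - j)^n.
Equivalently surj(n, k) = k! * S(n, k), where S(n, k) is the Stirling number of the second kind.
For n = 15, k = 7:
S(15, 7) = 408741333, so
surj = 7! * 408741333 = 5040 * 408741333 = 2060056318320.

2060056318320


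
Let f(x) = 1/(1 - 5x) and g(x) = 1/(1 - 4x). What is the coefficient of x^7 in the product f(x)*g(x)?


The coefficient of x^n in f*g is the Cauchy product: sum_{k=0}^{n} a^k * b^(n-k).
With a=5, b=4, n=7:
sum_{k=0}^{7} 5^k * 4^(7-k)
= 325089

325089


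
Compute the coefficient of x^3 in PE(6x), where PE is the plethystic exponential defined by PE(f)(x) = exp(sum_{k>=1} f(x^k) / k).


With f(x) = 6x, the exponent is sum_{k>=1} 6 x^k / k = 6 * (-ln(1 - x)). Exponentiating:
PE(6x) = exp(-6 ln(1 - x)) = 1/(1 - x)^6.
By the negative binomial expansion, [x^n] 1/(1 - x)^6 = C(n + 5, 5).
For n = 3: C(8, 5) = 56.

56


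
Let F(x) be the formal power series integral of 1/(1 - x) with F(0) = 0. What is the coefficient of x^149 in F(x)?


1/(1 - x) = sum_{k>=0} x^k. Integrating termwise and using F(0) = 0 gives
F(x) = sum_{k>=0} x^(k+1) / (k+1) = sum_{m>=1} x^m / m = -ln(1 - x).
So the coefficient of x^149 is 1/149 = 1/149.

1/149


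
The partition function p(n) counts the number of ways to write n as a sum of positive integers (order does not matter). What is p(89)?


Using the generating function prod_{k>=1} 1/(1-x^k), we compute p(89).
By dynamic programming over parts 1 through 89:
p(89) = 49995925

49995925


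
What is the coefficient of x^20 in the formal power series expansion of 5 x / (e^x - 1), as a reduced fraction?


The exponential generating function for Bernoulli numbers is
x / (e^x - 1) = sum_{k>=0} B_k x^k / k!.
So the coefficient of x^20 in 5 x / (e^x - 1) is 5 B_20 / 20!.
Computing: B_20 = -174611/330, 20! = 2432902008176640000, giving
5 * -174611/330 / 2432902008176640000 = -174611/160571532539658240000.

-174611/160571532539658240000


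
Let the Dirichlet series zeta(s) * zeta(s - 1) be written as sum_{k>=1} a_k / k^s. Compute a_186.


Convolution gives a_k = sum_{d | k} d * 1 = sum_{d | k} d = sigma(k), the sum of positive divisors of k.
For k = 186, the divisors are 1, 2, 3, 6, 31, 62, 93, 186, so
sigma(186) = 1 + 2 + 3 + 6 + 31 + 62 + 93 + 186 = 384.

384


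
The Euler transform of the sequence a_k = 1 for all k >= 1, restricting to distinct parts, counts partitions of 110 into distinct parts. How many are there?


Partitions of 110 into distinct parts can be computed via generating function.
Product (1+x)(1+x^2)(1+x^3)...
The coefficient of x^110 = 1004544

1004544


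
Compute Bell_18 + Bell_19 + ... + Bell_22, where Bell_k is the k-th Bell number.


Recall Bell_k counts set partitions of a k-set (with Bell_0 = 1 by convention).
Bell_18 through Bell_22: 682076806159, 5832742205057, 51724158235372, 474869816156751, 4506715738447323
Sum = 682076806159 + 5832742205057 + 51724158235372 + 474869816156751 + 4506715738447323 = 5039824531850662.

5039824531850662


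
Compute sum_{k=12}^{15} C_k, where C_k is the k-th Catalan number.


C_12 through C_15: 208012, 742900, 2674440, 9694845
Sum = 208012 + 742900 + 2674440 + 9694845
= 13320197

13320197


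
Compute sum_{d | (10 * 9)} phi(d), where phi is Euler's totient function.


First, 10 * 9 = 90. One classical identity is sum_{d | n} phi(d) = n (each k in [1, n] has a unique gcd with n, and among the k's with gcd(k, n) = n/d there are phi(d) of them). So the sum equals 90. We also verify directly:
Divisors of 90: 1, 2, 3, 5, 6, 9, 10, 15, 18, 30, 45, 90.
phi values: 1, 1, 2, 4, 2, 6, 4, 8, 6, 8, 24, 24.
Sum = 90.

90


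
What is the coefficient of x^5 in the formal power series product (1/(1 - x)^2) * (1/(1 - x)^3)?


Combine the factors: (1/(1 - x)^2) * (1/(1 - x)^3) = 1/(1 - x)^5.
Then use 1/(1 - x)^r = sum_{k>=0} C(k + r - 1, r - 1) x^k with r = 5 and k = 5:
C(9, 4) = 126.

126


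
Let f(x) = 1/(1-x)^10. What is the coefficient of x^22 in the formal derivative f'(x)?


Differentiate: d/dx [ 1/(1-x)^r ] = r / (1-x)^(r+1).
Here r = 10, so f'(x) = 10 / (1-x)^11.
The expansion of 1/(1-x)^(r+1) has coefficient of x^n equal to C(n+r, r).
So the coefficient of x^22 in f'(x) is
10 * C(32, 10) = 10 * 64512240 = 645122400

645122400


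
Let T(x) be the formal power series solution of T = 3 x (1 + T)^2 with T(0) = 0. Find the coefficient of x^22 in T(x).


Apply the Lagrange inversion formula: if T = 3 x * phi(T) with phi(t) = (1 + t)^2, then [x^n] T = 3^n * (1/n) [t^(n-1)] phi(t)^n = 3^n * (1/n) [t^(n-1)] (1 + t)^(2n) = 3^n * (1/n) C(2n, n-1).
Using the identity C(2n, n-1) = C(2n, n) * n / (n+1), the unscaled factor equals C(2n, n) / (n+1) = C_n, the n-th Catalan number.
For n = 22: C_22 = C(44, 22) / 23 = 2104098963720/23 = 91482563640.
With the 3^22 = 31381059609 factor, the coefficient is 31381059609 * 91482563640 = 2870819782770976016760.

2870819782770976016760


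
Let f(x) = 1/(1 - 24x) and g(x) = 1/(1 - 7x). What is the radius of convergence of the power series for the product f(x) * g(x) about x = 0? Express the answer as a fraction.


The radius of 1/(1 - 24x) is 1/24 (nearest singularity at x = 1/24), and the radius of 1/(1 - 7x) is 1/7.
The product f(x)*g(x) = 1/((1 - 24x)(1 - 7x)) has singularities at both 1/24 and 1/7, so its radius of convergence is the distance to the nearest one:
min(1/24, 1/7) = 1/24.

1/24


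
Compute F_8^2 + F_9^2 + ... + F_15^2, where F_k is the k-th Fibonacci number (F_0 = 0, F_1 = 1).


There is a standard identity sum_{k=0}^{N} F_k^2 = F_N * F_{N+1} (proved inductively from the telescoping relation F_k^2 = F_k F_{k+1} - F_{k-1} F_k). Then
sum_{k=8}^{15} F_k^2 = F_15 F_16 - F_7 F_8.
Computing: F_15 = 610, F_16 = 987, F_7 = 13, F_8 = 21.
Sum = 610 * 987 - 13 * 21 = 601797.

601797


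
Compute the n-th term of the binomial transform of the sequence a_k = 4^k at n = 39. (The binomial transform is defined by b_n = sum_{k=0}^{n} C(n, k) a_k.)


With a_k = 4^k, b_n = sum_{k=0}^{n} C(n, k) 4^k = (1 + 4)^n by the binomial theorem.
For n = 39: (1 + 4)^39 = 5^39 = 1818989403545856475830078125.

1818989403545856475830078125


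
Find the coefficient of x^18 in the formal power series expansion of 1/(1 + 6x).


Write 1/(1 + c x) = 1/(1 - (-c) x) and apply the geometric-series identity
1/(1 - y) = sum_{k>=0} y^k to get 1/(1 + c x) = sum_{k>=0} (-c)^k x^k.
So the coefficient of x^k is (-c)^k = (-1)^k * c^k.
Here c = 6 and k = 18:
(-6)^18 = 1 * 101559956668416 = 101559956668416

101559956668416


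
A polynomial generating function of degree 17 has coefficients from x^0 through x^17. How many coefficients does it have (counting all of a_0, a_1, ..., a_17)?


A polynomial of degree 17 takes the form a_0 + a_1 x + ... + a_17 x^17.
The number of coefficients is 17 + 1 = 18.

18


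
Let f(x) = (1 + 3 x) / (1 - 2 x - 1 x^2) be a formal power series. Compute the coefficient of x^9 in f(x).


Write f(x) = sum_{k>=0} a_k x^k. Multiplying both sides by 1 - 2 x - 1 x^2 gives
(1 - 2 x - 1 x^2) sum_{k>=0} a_k x^k = 1 + 3 x.
Matching coefficients:
 x^0: a_0 = 1
 x^1: a_1 - 2 a_0 = 3  =>  a_1 = 2*1 + 3 = 5
 x^k (k >= 2): a_k = 2 a_{k-1} + 1 a_{k-2}.
Iterating: a_2 = 11, a_3 = 27, a_4 = 65, a_5 = 157, a_6 = 379, a_7 = 915, a_8 = 2209, a_9 = 5333.
So the coefficient of x^9 is 5333.

5333


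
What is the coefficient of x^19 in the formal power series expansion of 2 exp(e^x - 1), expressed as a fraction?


exp(e^x - 1) is the exponential generating function for the Bell numbers Bell_k: exp(e^x - 1) = sum_{k>=0} Bell_k x^k / k!.
So the coefficient of x^19 in 2 exp(e^x - 1) is 2 Bell_19 / 19!.
Computing: Bell_19 = 5832742205057 and 19! = 121645100408832000, giving
2 * 5832742205057/121645100408832000 = 5832742205057/60822550204416000.

5832742205057/60822550204416000


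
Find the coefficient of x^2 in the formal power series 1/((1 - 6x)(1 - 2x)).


By partial fractions or Cauchy convolution:
The coefficient equals sum_{k=0}^{2} 6^k * 2^(2-k).
= 52

52


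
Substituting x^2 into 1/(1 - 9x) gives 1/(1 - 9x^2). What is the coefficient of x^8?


The coefficient of x^(2m) in 1/(1 - 9x^2) is 9^m.
With n = 8 = 2*4, the coefficient is 9^4 = 6561.

6561


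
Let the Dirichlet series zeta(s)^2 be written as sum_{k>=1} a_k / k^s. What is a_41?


The Dirichlet convolution of the constant function 1 with itself gives (1 * 1)(k) = sum_{d | k} 1 = d(k), the number of positive divisors of k.
Since zeta(s) = sum_{k>=1} 1/k^s, we have zeta(s)^2 = sum_{k>=1} d(k)/k^s, so a_k = d(k).
For k = 41: the divisors are 1, 41.
Count = 2.

2


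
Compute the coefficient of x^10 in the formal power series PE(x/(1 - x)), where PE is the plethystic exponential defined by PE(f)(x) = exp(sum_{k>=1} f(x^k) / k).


For f(x) = x/(1 - x) we have
sum_{k>=1} f(x^k) / k = sum_{k>=1} (1/k) * x^k / (1 - x^k) = sum_{k, m >= 1} x^(k m) / k,
which after exponentiating simplifies to
PE(x/(1 - x)) = prod_{k>=1} 1 / (1 - x^k).
This is the generating function for the partition function p(n), so the coefficient of x^10 is p(10).
Computing p(10) by dynamic programming over parts 1, 2, ..., 10: p(10) = 42.

42


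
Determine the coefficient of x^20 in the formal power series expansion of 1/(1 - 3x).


The geometric series identity gives 1/(1 - c x) = sum_{k>=0} c^k x^k, so the coefficient of x^k is c^k.
Here c = 3 and k = 20.
Computing: 3^20 = 3486784401

3486784401


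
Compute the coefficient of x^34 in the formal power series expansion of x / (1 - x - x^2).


Let f(x) = sum_{k>=0} a_k x^k. Multiplying f(x) * (1 - x - x^2) = x and matching coefficients gives a_0 = 0, a_1 = 1, and a_k = a_{k-1} + a_{k-2} for k >= 2. These are the Fibonacci numbers F_k.
Iterating from F_0 = 0, F_1 = 1:
F_0=0, F_1=1, F_2=1, F_3=2, F_4=3, F_5=5, F_6=8, F_7=13, F_8=21, F_9=34, ...
F_34 = 5702887.

5702887


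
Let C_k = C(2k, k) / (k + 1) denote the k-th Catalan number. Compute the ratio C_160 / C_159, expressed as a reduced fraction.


Using C_k = (2k)! / (k! (k+1)!), the ratio C_{k+1}/C_k simplifies to
C_{k+1}/C_k = [(2k+2)! / ((k+1)! (k+2)!)] * [k! (k+1)! / (2k)!]
 = (2k+2)(2k+1) / ((k+1)(k+2)) = 2(2k+1) / (k+2).
For k = 159: 2(2*159 + 1) / (159 + 2) = 638/161 = 638/161.

638/161


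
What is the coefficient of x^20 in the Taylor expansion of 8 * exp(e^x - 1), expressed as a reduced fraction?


exp(e^x - 1) = sum_{k>=0} Bell_k x^k / k!, where Bell_k is the k-th Bell number.
So the coefficient of x^20 is 8 * Bell_20 / 20!.
Computing: Bell_20 = 51724158235372 and 20! = 2432902008176640000, giving
8 * 51724158235372/2432902008176640000 = 263898766507/1551595668480000.

263898766507/1551595668480000


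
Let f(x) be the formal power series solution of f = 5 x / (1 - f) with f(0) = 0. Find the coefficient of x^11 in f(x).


Apply Lagrange inversion: f = 5 x * phi(f) with phi(t) = 1/(1 - t), so
[x^n] f = 5^n * (1/n) [t^(n-1)] phi(t)^n = 5^n * (1/n) [t^(n-1)] (1 - t)^(-n) = 5^n * (1/n) C(2n - 2, n - 1) = 5^n * C_{n-1}.
For n = 11: C_10 = C(20, 10) / 11 = 184756/11 = 16796.
With the 5^11 = 48828125 factor, the coefficient is 48828125 * 16796 = 820117187500.

820117187500


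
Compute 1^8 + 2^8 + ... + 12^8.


This power sum has a closed form given by Faulhaber's formula
sum_{k=1}^{m} k^p = (1 / (p + 1)) * sum_{j=0}^{p} C(p + 1, j) B_j m^(p + 1 - j),
but for small m direct computation is fastest:
1 + 256 + 6561 + 65536 + 390625 + 1679616 + 5764801 + 16777216 + 43046721 + 100000000 + 214358881 + 429981696 = 812071910.

812071910


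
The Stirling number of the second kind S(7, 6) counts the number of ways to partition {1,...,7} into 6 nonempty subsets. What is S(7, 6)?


Using the explicit formula S(n,k) = (1/k!) sum_{j=0}^{k} (-1)^(k-j) C(k,j) j^n:
S(7, 6) = 21
Equivalently, S(n,k) is n! times the coefficient of x^n in the EGF (e^x - 1)^k / k!.

21


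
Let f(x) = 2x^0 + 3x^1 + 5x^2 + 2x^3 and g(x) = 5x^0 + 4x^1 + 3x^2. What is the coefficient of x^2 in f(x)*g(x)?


Cauchy product at x^2:
2*3 + 3*4 + 5*5
= 43

43


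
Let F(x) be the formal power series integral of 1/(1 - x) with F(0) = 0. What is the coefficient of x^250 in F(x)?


1/(1 - x) = sum_{k>=0} x^k. Integrating termwise and using F(0) = 0 gives
F(x) = sum_{k>=0} x^(k+1) / (k+1) = sum_{m>=1} x^m / m = -ln(1 - x).
So the coefficient of x^250 is 1/250 = 1/250.

1/250


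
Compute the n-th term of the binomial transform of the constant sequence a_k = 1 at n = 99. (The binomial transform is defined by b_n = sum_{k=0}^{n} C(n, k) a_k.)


With a_k = 1 for all k, b_n = sum_{k=0}^{n} C(n, k) = 2^n by the binomial theorem.
For n = 99: 2^99 = 633825300114114700748351602688.

633825300114114700748351602688


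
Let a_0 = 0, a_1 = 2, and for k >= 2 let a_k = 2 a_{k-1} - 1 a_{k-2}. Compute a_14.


Iterating the recurrence forward:
a_0 = 0
a_1 = 2
a_2 = 2*2 - 1*0 = 4
a_3 = 2*4 - 1*2 = 6
a_4 = 2*6 - 1*4 = 8
a_5 = 2*8 - 1*6 = 10
a_6 = 2*10 - 1*8 = 12
a_7 = 2*12 - 1*10 = 14
a_8 = 2*14 - 1*12 = 16
a_9 = 2*16 - 1*14 = 18
a_10 = 2*18 - 1*16 = 20
a_11 = 2*20 - 1*18 = 22
a_12 = 2*22 - 1*20 = 24
a_13 = 2*24 - 1*22 = 26
a_14 = 2*26 - 1*24 = 28
So a_14 = 28.

28


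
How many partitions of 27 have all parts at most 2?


Using the generating function (1-x)^(-1)(1-x^2)^(-1),
the coefficient of x^27 counts these restricted partitions.
Result = 14

14


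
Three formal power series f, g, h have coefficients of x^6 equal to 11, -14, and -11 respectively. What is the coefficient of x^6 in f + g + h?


Series addition is componentwise:
11 + -14 + -11
= -14

-14


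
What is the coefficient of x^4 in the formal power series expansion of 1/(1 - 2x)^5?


The general identity 1/(1 - c x)^r = sum_{k>=0} c^k C(k + r - 1, r - 1) x^k follows by substituting y = c x into 1/(1 - y)^r = sum_{k>=0} C(k + r - 1, r - 1) y^k.
For c = 2, r = 5, k = 4:
2^4 * C(8, 4) = 16 * 70 = 1120.

1120


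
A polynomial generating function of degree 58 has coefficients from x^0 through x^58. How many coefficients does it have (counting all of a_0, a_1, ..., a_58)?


A polynomial of degree 58 takes the form a_0 + a_1 x + ... + a_58 x^58.
The number of coefficients is 58 + 1 = 59.

59


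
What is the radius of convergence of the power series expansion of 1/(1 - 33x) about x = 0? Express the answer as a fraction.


Expanding 1/(1 - 33x) = sum_{k>=0} 33^k x^k, the series converges when |33x| < 1, i.e., |x| < 1/33.
So the radius of convergence is 1/33 = 1/33.

1/33


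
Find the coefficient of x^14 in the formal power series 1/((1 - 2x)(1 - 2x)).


By partial fractions or Cauchy convolution:
The coefficient equals sum_{k=0}^{14} 2^k * 2^(14-k).
= 245760

245760


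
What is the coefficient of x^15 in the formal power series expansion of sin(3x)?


The Maclaurin series is sin(t) = sum_{k>=0} (-1)^k t^(2k+1) / (2k+1)!, so substituting t = 3x, only odd powers of x are nonzero, with coefficient of x^(2k+1) equal to (-1)^k 3^(2k+1) / (2k+1)!.
Write 15 = 2*7 + 1, giving the coefficient (-1)^7 * 3^15 / 15! = -14348907/1307674368000 = -19683/1793792000.

-19683/1793792000


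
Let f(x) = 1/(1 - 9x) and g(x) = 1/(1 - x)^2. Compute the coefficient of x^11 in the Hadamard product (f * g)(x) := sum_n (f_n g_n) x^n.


f has coefficients f_k = 9^k. For g = 1/(1 - x)^2 the coefficient is g_k = C(k + 1, 1) = k + 1. The Hadamard coefficient is (f * g)_k = 9^k * (k + 1).
For k = 11: 9^11 * 12 = 31381059609 * 12 = 376572715308.

376572715308


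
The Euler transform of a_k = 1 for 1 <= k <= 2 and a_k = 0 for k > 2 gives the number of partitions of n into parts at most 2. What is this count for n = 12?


Partitions of 12 into parts at most 2:
Using generating function (1-x)^(-1)(1-x^2)^(-1),
the coefficient of x^12 = 7

7


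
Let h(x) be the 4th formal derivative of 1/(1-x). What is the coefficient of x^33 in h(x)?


Differentiating 4 times: d^4/dx^4 [1/(1-x)] = 4!/(1-x)^5.
The expansion 1/(1-x)^5 = sum_{k>=0} C(k+4, 4) x^k, so the coefficient of x^n in 4!/(1-x)^5 is 4! * C(n+4, 4).
For n = 33: 24 * C(37, 4) = 24 * 66045 = 1585080

1585080


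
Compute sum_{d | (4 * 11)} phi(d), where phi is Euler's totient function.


First, 4 * 11 = 44. One classical identity is sum_{d | n} phi(d) = n (each k in [1, n] has a unique gcd with n, and among the k's with gcd(k, n) = n/d there are phi(d) of them). So the sum equals 44. We also verify directly:
Divisors of 44: 1, 2, 4, 11, 22, 44.
phi values: 1, 1, 2, 10, 10, 20.
Sum = 44.

44


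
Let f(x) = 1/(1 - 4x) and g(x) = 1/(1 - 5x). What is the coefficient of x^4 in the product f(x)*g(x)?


The coefficient of x^n in f*g is the Cauchy product: sum_{k=0}^{n} a^k * b^(n-k).
With a=4, b=5, n=4:
sum_{k=0}^{4} 4^k * 5^(4-k)
= 2101

2101


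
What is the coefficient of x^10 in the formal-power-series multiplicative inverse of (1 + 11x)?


The inverse is 1/(1 + 11x). Apply the geometric identity 1/(1 - y) = sum_{k>=0} y^k with y = -11x:
1/(1 + 11x) = sum_{k>=0} (-11)^k x^k.
So the coefficient of x^10 is (-11)^10 = 25937424601.

25937424601


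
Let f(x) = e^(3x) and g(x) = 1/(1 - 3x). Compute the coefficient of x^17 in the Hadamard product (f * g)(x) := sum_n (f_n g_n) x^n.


Expanding: f_k = 3^k/k! (from e^(3x)) and g_k = 3^k (from 1/(1 - 3x)). So the Hadamard coefficient (f * g)_k = 3^k 3^k / k! = (9)^k / k!.
For k = 17: 9^17/17! = 16677181699666569/355687428096000 = 22876792454961/487911424000.

22876792454961/487911424000


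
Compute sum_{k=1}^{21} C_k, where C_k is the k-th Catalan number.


C_1 through C_21: 1, 2, 5, 14, 42, 132, 429, 1430, 4862, 16796, 58786, 208012, 742900, 2674440, 9694845, 35357670, 129644790, 477638700, 1767263190, 6564120420, 24466267020
Sum = 1 + 2 + 5 + 14 + 42 + 132 + 429 + 1430 + 4862 + 16796 + 58786 + 208012 + 742900 + 2674440 + 9694845 + 35357670 + 129644790 + 477638700 + 1767263190 + 6564120420 + 24466267020
= 33453694486

33453694486


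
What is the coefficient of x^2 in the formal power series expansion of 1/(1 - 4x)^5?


The general identity 1/(1 - c x)^r = sum_{k>=0} c^k C(k + r - 1, r - 1) x^k follows by substituting y = c x into 1/(1 - y)^r = sum_{k>=0} C(k + r - 1, r - 1) y^k.
For c = 4, r = 5, k = 2:
4^2 * C(6, 4) = 16 * 15 = 240.

240


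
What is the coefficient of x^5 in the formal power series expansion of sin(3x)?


The Maclaurin series is sin(t) = sum_{k>=0} (-1)^k t^(2k+1) / (2k+1)!, so substituting t = 3x, only odd powers of x are nonzero, with coefficient of x^(2k+1) equal to (-1)^k 3^(2k+1) / (2k+1)!.
Write 5 = 2*2 + 1, giving the coefficient (-1)^2 * 3^5 / 5! = 243/120 = 81/40.

81/40


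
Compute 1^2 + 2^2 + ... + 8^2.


This power sum has a closed form given by Faulhaber's formula
sum_{k=1}^{m} k^p = (1 / (p + 1)) * sum_{j=0}^{p} C(p + 1, j) B_j m^(p + 1 - j),
but for small m direct computation is fastest:
1 + 4 + 9 + 16 + 25 + 36 + 49 + 64 = 204.

204


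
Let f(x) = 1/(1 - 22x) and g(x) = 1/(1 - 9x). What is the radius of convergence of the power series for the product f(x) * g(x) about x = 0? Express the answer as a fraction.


The radius of 1/(1 - 22x) is 1/22 (nearest singularity at x = 1/22), and the radius of 1/(1 - 9x) is 1/9.
The product f(x)*g(x) = 1/((1 - 22x)(1 - 9x)) has singularities at both 1/22 and 1/9, so its radius of convergence is the distance to the nearest one:
min(1/22, 1/9) = 1/22.

1/22


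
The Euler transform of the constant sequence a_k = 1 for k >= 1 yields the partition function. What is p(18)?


The Euler transform converts the sequence a_k = 1 into the number of integer partitions.
Using the recurrence or dynamic programming:
p(18) = 385

385


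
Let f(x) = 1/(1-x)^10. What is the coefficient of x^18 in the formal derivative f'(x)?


Differentiate: d/dx [ 1/(1-x)^r ] = r / (1-x)^(r+1).
Here r = 10, so f'(x) = 10 / (1-x)^11.
The expansion of 1/(1-x)^(r+1) has coefficient of x^n equal to C(n+r, r).
So the coefficient of x^18 in f'(x) is
10 * C(28, 10) = 10 * 13123110 = 131231100

131231100


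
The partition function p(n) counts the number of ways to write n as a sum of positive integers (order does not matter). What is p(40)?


Using the generating function prod_{k>=1} 1/(1-x^k), we compute p(40).
By dynamic programming over parts 1 through 40:
p(40) = 37338

37338


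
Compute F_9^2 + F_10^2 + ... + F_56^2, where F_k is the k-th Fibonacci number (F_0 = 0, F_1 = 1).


There is a standard identity sum_{k=0}^{N} F_k^2 = F_N * F_{N+1} (proved inductively from the telescoping relation F_k^2 = F_k F_{k+1} - F_{k-1} F_k). Then
sum_{k=9}^{56} F_k^2 = F_56 F_57 - F_8 F_9.
Computing: F_56 = 225851433717, F_57 = 365435296162, F_8 = 21, F_9 = 34.
Sum = 225851433717 * 365435296162 - 21 * 34 = 82534085568984207493440.

82534085568984207493440


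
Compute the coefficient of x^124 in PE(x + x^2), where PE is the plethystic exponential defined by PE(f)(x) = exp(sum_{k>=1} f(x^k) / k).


With f(x) = x + x^2, the exponent is sum_{k>=1} (x^k + x^(2k)) / k = -ln(1 - x) - ln(1 - x^2). Exponentiating:
PE(x + x^2) = 1 / ((1 - x)(1 - x^2)).
This is the generating function for partitions of n into parts of size 1 or 2. The number of 2's can be any j in 0..62, and the rest are 1's, so
[x^124] = floor(124/2) + 1 = 63.

63


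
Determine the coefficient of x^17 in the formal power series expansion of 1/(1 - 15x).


The geometric series identity gives 1/(1 - c x) = sum_{k>=0} c^k x^k, so the coefficient of x^k is c^k.
Here c = 15 and k = 17.
Computing: 15^17 = 98526125335693359375

98526125335693359375


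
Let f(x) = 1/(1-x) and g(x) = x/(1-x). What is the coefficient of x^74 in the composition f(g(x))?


First simplify the composition: f(g(x)) = 1/(1 - x/(1-x)) = (1-x)/((1-x) - x) = (1-x)/(1-2x).
Now extract the coefficient. Write (1-x)/(1-2x) = 1/(1-2x) - x/(1-2x).
The coefficient of x^n in 1/(1-2x) is 2^n, and in x/(1-2x) is 2^(n-1) (for n >= 1).
So the coefficient of x^74 is 2^74 - 2^73 = 18889465931478580854784 - 9444732965739290427392 = 9444732965739290427392.

9444732965739290427392


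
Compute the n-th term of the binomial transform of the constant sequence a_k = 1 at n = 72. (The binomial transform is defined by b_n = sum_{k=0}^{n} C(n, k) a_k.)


With a_k = 1 for all k, b_n = sum_{k=0}^{n} C(n, k) = 2^n by the binomial theorem.
For n = 72: 2^72 = 4722366482869645213696.

4722366482869645213696


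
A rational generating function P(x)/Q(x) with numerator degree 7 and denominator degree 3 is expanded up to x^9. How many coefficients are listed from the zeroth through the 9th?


Expanding up to x^9 gives the coefficients for x^0, x^1, ..., x^9.
That is 9 + 1 = 10 coefficients in total.

10


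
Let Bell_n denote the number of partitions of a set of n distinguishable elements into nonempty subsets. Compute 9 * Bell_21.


Bell_21 can be computed from the Bell triangle or from Dobinski's identity Bell_n = (1/e) * sum_{k>=0} k^n / k!.
Computing Bell_21 = 474869816156751.
Then 9 * 474869816156751 = 4273828345410759.

4273828345410759


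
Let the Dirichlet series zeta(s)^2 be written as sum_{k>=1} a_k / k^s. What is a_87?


The Dirichlet convolution of the constant function 1 with itself gives (1 * 1)(k) = sum_{d | k} 1 = d(k), the number of positive divisors of k.
Since zeta(s) = sum_{k>=1} 1/k^s, we have zeta(s)^2 = sum_{k>=1} d(k)/k^s, so a_k = d(k).
For k = 87: the divisors are 1, 3, 29, 87.
Count = 4.

4


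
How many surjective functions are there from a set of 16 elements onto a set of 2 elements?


By inclusion-exclusion on which target elements are missed, the number of surjections from an n-set onto a k-set is
surj(n, k) = sum_{j=0}^{k} (-1)^j C(k, j) (k - j)^n.
Equivalently surj(n, k) = k! * S(n, k), where S(n, k) is the Stirling number of the second kind.
For n = 16, k = 2:
S(16, 2) = 32767, so
surj = 2! * 32767 = 2 * 32767 = 65534.

65534


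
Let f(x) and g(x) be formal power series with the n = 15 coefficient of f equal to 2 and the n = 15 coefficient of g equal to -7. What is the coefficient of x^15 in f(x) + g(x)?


Addition of formal power series is termwise.
The coefficient of x^15 in f + g = 2 + -7
= -5

-5


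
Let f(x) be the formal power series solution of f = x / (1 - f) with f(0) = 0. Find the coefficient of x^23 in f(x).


Apply Lagrange inversion: f = x * phi(f) with phi(t) = 1/(1 - t), so
[x^n] f = (1/n) [t^(n-1)] phi(t)^n = (1/n) [t^(n-1)] (1 - t)^(-n) = (1/n) C(2n - 2, n - 1) = C_{n-1}.
For n = 23: C_22 = C(44, 22) / 23 = 2104098963720/23 = 91482563640 = 91482563640.

91482563640


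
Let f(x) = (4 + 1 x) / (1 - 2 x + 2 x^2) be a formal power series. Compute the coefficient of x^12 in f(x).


Write f(x) = sum_{k>=0} a_k x^k. Multiplying both sides by 1 - 2 x + 2 x^2 gives
(1 - 2 x + 2 x^2) sum_{k>=0} a_k x^k = 4 + 1 x.
Matching coefficients:
 x^0: a_0 = 4
 x^1: a_1 - 2 a_0 = 1  =>  a_1 = 2*4 + 1 = 9
 x^k (k >= 2): a_k = 2 a_{k-1} - 2 a_{k-2}.
Iterating: a_2 = 10, a_3 = 2, a_4 = -16, a_5 = -36, a_6 = -40, a_7 = -8, a_8 = 64, a_9 = 144, a_10 = 160, a_11 = 32, a_12 = -256.
So the coefficient of x^12 is -256.

-256


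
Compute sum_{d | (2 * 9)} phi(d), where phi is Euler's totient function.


First, 2 * 9 = 18. One classical identity is sum_{d | n} phi(d) = n (each k in [1, n] has a unique gcd with n, and among the k's with gcd(k, n) = n/d there are phi(d) of them). So the sum equals 18. We also verify directly:
Divisors of 18: 1, 2, 3, 6, 9, 18.
phi values: 1, 1, 2, 2, 6, 6.
Sum = 18.

18


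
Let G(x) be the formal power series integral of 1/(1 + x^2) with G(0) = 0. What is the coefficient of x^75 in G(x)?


1/(1 + x^2) = sum_{j>=0} (-1)^j x^(2j). Integrating termwise with G(0) = 0:
G(x) = sum_{j>=0} (-1)^j x^(2j+1) / (2j+1) = arctan(x).
Only odd powers are nonzero. For x^75 write 75 = 2*37 + 1, giving
(-1)^37 / 75 = -1/75 = -1/75.

-1/75


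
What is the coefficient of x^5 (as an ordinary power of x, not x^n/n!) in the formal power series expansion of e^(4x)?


The exponential series is e^y = sum_{k>=0} y^k / k!. Substituting y = 4x gives
e^(4x) = sum_{k>=0} 4^k x^k / k!.
So the coefficient of x^n is a^n/n! with a = 4, n = 5:
4^5 / 5! = 1024/120 = 128/15

128/15


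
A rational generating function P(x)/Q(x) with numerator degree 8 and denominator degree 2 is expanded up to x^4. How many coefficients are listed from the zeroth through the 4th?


Expanding up to x^4 gives the coefficients for x^0, x^1, ..., x^4.
That is 4 + 1 = 5 coefficients in total.

5


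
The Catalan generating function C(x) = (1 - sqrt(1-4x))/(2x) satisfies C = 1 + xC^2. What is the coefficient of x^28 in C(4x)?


Substituting x -> 4x scales the n-th coefficient by 4^n, so [x^28] C(4x) = 4^28 * C_28.
C_28 = C(2*28, 28)/(29) = 7648690600760440/29 = 263747951750360.
So 4^28 * 263747951750360 = 72057594037927936 * 263747951750360 = 19005042835562445667958742056960.

19005042835562445667958742056960


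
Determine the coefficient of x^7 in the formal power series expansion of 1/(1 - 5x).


The geometric series identity gives 1/(1 - c x) = sum_{k>=0} c^k x^k, so the coefficient of x^k is c^k.
Here c = 5 and k = 7.
Computing: 5^7 = 78125

78125


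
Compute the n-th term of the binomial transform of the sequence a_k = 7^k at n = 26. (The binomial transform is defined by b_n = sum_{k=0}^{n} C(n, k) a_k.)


With a_k = 7^k, b_n = sum_{k=0}^{n} C(n, k) 7^k = (1 + 7)^n by the binomial theorem.
For n = 26: (1 + 7)^26 = 8^26 = 302231454903657293676544.

302231454903657293676544


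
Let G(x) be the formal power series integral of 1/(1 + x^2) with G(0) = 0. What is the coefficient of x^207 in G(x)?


1/(1 + x^2) = sum_{j>=0} (-1)^j x^(2j). Integrating termwise with G(0) = 0:
G(x) = sum_{j>=0} (-1)^j x^(2j+1) / (2j+1) = arctan(x).
Only odd powers are nonzero. For x^207 write 207 = 2*103 + 1, giving
(-1)^103 / 207 = -1/207 = -1/207.

-1/207


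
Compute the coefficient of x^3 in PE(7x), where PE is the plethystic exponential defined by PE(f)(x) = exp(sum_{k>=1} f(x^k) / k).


With f(x) = 7x, the exponent is sum_{k>=1} 7 x^k / k = 7 * (-ln(1 - x)). Exponentiating:
PE(7x) = exp(-7 ln(1 - x)) = 1/(1 - x)^7.
By the negative binomial expansion, [x^n] 1/(1 - x)^7 = C(n + 6, 6).
For n = 3: C(9, 6) = 84.

84


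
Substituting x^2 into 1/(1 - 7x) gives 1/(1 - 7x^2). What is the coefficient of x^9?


Since 1/(1 - 7x^2) only has even powers of x,
the coefficient of x^9 (odd) is 0.

0


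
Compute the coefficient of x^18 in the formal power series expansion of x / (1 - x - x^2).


Let f(x) = sum_{k>=0} a_k x^k. Multiplying f(x) * (1 - x - x^2) = x and matching coefficients gives a_0 = 0, a_1 = 1, and a_k = a_{k-1} + a_{k-2} for k >= 2. These are the Fibonacci numbers F_k.
Iterating from F_0 = 0, F_1 = 1:
F_0=0, F_1=1, F_2=1, F_3=2, F_4=3, F_5=5, F_6=8, F_7=13, F_8=21, F_9=34, ...
F_18 = 2584.

2584
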